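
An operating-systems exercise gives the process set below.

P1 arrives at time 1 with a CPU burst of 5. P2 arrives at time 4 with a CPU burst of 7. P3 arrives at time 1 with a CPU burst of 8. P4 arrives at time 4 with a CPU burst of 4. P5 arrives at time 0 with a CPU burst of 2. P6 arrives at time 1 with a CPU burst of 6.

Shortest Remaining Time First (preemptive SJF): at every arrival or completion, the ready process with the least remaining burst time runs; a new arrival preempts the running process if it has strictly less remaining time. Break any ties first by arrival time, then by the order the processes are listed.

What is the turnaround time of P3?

Timeline: | P5 0-2 | P1 2-7 | P4 7-11 | P6 11-17 | P2 17-24 | P3 24-32 |
Completion: P1=7  P2=24  P3=32  P4=11  P5=2  P6=17
Turnaround (C−A): P1=6  P2=20  P3=31  P4=7  P5=2  P6=16
Turnaround(P3) = completion − arrival = 32 − 1 = 31

31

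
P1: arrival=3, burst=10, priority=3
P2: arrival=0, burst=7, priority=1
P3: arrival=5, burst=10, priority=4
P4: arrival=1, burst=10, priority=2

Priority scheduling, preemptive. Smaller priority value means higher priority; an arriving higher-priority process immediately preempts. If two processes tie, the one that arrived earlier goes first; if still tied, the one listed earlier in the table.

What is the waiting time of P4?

6

Timeline: | P2 0-7 | P4 7-17 | P1 17-27 | P3 27-37 |
Completion: P1=27  P2=7  P3=37  P4=17
Turnaround (C−A): P1=24  P2=7  P3=32  P4=16
Waiting(P4) = turnaround − burst = 16 − 10 = 6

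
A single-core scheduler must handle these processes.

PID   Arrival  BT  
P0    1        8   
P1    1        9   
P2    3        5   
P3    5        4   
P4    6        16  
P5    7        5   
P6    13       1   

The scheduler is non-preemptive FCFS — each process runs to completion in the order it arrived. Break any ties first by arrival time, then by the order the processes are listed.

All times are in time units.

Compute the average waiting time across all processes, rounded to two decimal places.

Timeline: | idle 0-1 | P0 1-9 | P1 9-18 | P2 18-23 | P3 23-27 | P4 27-43 | P5 43-48 | P6 48-49 |
Completion: P0=9  P1=18  P2=23  P3=27  P4=43  P5=48  P6=49
Turnaround (C−A): P0=8  P1=17  P2=20  P3=22  P4=37  P5=41  P6=36
Waiting times: P0=0, P1=8, P2=15, P3=18, P4=21, P5=36, P6=35
Average waiting = (0+8+15+18+21+36+35) / 7 = 133/7 = 19.00

19.00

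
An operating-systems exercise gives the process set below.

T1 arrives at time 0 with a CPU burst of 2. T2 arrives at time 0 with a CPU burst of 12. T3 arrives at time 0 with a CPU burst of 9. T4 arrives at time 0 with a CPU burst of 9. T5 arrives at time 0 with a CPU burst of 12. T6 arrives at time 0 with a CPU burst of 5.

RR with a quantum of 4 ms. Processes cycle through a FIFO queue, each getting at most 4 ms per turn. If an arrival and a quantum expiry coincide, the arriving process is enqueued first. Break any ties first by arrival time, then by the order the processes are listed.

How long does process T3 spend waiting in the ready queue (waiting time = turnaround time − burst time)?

Gantt: | T1 0-2 | T2 2-6 | T3 6-10 | T4 10-14 | T5 14-18 | T6 18-22 | T2 22-26 | T3 26-30 | T4 30-34 | T5 34-38 | T6 38-39 | T2 39-43 | T3 43-44 | T4 44-45 | T5 45-49 |
Completion: T1=2  T2=43  T3=44  T4=45  T5=49  T6=39
Turnaround (C−A): T1=2  T2=43  T3=44  T4=45  T5=49  T6=39
Waiting(T3) = turnaround − burst = 44 − 9 = 35

35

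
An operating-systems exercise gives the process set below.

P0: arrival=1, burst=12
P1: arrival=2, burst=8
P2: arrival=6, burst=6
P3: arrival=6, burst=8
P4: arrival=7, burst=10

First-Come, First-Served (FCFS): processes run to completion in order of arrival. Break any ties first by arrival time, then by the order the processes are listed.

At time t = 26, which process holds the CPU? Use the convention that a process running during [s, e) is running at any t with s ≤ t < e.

P2

Gantt: | idle 0-1 | P0 1-13 | P1 13-21 | P2 21-27 | P3 27-35 | P4 35-45 |
Completion: P0=13  P1=21  P2=27  P3=35  P4=45
Turnaround (C−A): P0=12  P1=19  P2=21  P3=29  P4=38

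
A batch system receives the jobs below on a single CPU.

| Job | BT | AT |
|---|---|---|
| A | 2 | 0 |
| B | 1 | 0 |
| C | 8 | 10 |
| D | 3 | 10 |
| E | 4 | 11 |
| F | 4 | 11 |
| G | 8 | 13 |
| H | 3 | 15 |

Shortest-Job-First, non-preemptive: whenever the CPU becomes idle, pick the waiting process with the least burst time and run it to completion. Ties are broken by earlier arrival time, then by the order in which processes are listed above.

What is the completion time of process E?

17

Schedule: | B 0-1 | A 1-3 | idle 3-10 | D 10-13 | E 13-17 | H 17-20 | F 20-24 | C 24-32 | G 32-40 |
Completion: A=3  B=1  C=32  D=13  E=17  F=24  G=40  H=20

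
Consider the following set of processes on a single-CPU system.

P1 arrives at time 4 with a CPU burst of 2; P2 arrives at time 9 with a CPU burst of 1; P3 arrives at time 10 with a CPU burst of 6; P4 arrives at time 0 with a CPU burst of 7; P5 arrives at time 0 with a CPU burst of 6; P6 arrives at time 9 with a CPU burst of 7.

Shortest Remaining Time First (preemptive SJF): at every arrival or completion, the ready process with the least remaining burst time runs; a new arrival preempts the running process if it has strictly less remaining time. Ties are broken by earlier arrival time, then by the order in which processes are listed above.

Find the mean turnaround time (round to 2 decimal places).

Timeline: | P5 0-6 | P1 6-8 | P4 8-9 | P2 9-10 | P4 10-16 | P3 16-22 | P6 22-29 |
Completion: P1=8  P2=10  P3=22  P4=16  P5=6  P6=29
Turnaround times: P1=4, P2=1, P3=12, P4=16, P5=6, P6=20
Average turnaround = (4+1+12+16+6+20) / 6 = 59/6 = 9.83

9.83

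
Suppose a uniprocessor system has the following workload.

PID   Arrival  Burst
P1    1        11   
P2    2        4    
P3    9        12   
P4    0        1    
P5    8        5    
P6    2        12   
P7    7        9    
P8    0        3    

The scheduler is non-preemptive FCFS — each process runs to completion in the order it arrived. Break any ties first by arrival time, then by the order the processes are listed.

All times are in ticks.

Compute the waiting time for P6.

Schedule: | P4 0-1 | P8 1-4 | P1 4-15 | P2 15-19 | P6 19-31 | P7 31-40 | P5 40-45 | P3 45-57 |
Completion: P1=15  P2=19  P3=57  P4=1  P5=45  P6=31  P7=40  P8=4
Turnaround (C−A): P1=14  P2=17  P3=48  P4=1  P5=37  P6=29  P7=33  P8=4
Waiting(P6) = turnaround − burst = 29 − 12 = 17

17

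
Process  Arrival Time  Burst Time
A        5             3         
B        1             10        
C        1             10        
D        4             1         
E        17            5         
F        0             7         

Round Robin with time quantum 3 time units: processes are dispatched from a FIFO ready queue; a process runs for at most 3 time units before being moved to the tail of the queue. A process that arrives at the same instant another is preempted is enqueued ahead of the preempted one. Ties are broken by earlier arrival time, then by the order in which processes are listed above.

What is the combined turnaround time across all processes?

Gantt: | F 0-3 | B 3-6 | C 6-9 | F 9-12 | D 12-13 | A 13-16 | B 16-19 | C 19-22 | F 22-23 | E 23-26 | B 26-29 | C 29-32 | E 32-34 | B 34-35 | C 35-36 |
Completion: A=16  B=35  C=36  D=13  E=34  F=23
Turnaround = completion − arrival: A=11, B=34, C=35, D=9, E=17, F=23
Total turnaround = 11 + 34 + 35 + 9 + 17 + 23 = 129

129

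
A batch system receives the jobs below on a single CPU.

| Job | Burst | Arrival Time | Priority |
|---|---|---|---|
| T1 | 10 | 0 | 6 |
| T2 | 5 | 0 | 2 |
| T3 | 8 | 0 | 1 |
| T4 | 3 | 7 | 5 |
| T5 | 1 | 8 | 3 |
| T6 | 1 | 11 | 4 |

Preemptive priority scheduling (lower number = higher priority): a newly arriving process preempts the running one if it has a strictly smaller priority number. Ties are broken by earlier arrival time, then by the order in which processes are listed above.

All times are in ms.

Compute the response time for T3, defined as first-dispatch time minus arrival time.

Schedule: | T3 0-8 | T2 8-13 | T5 13-14 | T6 14-15 | T4 15-18 | T1 18-28 |
Completion: T1=28  T2=13  T3=8  T4=18  T5=14  T6=15
Turnaround (C−A): T1=28  T2=13  T3=8  T4=11  T5=6  T6=4
Response(T3) = first start − arrival = 0 − 0 = 0

0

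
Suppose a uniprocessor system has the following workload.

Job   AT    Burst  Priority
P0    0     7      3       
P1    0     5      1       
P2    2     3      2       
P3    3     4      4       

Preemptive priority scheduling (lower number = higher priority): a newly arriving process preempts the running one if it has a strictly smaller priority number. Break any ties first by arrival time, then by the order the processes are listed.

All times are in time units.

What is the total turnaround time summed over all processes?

Schedule: | P1 0-5 | P2 5-8 | P0 8-15 | P3 15-19 |
Completion: P0=15  P1=5  P2=8  P3=19
Turnaround (C−A): P0=15  P1=5  P2=6  P3=16
Turnaround = completion − arrival: P0=15, P1=5, P2=6, P3=16
Total turnaround = 15 + 5 + 6 + 16 = 42

42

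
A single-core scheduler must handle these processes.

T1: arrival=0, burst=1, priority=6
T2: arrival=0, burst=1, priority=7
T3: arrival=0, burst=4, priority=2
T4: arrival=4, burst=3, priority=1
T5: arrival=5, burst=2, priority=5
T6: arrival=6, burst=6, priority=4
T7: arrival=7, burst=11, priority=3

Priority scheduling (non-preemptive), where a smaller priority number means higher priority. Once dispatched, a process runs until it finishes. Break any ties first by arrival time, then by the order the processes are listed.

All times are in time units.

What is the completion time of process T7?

18

Timeline: | T3 0-4 | T4 4-7 | T7 7-18 | T6 18-24 | T5 24-26 | T1 26-27 | T2 27-28 |
Completion: T1=27  T2=28  T3=4  T4=7  T5=26  T6=24  T7=18
Turnaround (C−A): T1=27  T2=28  T3=4  T4=3  T5=21  T6=18  T7=11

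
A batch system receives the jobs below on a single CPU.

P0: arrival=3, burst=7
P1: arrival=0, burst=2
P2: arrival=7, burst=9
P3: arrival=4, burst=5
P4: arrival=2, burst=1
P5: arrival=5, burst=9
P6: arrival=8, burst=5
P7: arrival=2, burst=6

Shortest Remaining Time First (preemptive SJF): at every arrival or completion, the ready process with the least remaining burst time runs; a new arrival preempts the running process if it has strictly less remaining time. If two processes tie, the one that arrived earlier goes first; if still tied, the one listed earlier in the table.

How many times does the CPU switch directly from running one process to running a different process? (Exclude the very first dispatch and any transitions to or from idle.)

Schedule: | P1 0-2 | P4 2-3 | P7 3-9 | P3 9-14 | P6 14-19 | P0 19-26 | P5 26-35 | P2 35-44 |
Completion: P0=26  P1=2  P2=44  P3=14  P4=3  P5=35  P6=19  P7=9
Turnaround (C−A): P0=23  P1=2  P2=37  P3=10  P4=1  P5=30  P6=11  P7=7

7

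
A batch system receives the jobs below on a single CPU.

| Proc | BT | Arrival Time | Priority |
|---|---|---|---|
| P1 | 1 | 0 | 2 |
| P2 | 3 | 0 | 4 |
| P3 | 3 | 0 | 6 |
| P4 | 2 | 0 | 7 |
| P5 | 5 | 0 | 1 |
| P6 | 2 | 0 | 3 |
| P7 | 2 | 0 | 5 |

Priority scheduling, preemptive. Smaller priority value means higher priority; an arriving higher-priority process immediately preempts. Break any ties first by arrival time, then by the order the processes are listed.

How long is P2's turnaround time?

11

Schedule: | P5 0-5 | P1 5-6 | P6 6-8 | P2 8-11 | P7 11-13 | P3 13-16 | P4 16-18 |
Completion: P1=6  P2=11  P3=16  P4=18  P5=5  P6=8  P7=13
Turnaround(P2) = completion − arrival = 11 − 0 = 11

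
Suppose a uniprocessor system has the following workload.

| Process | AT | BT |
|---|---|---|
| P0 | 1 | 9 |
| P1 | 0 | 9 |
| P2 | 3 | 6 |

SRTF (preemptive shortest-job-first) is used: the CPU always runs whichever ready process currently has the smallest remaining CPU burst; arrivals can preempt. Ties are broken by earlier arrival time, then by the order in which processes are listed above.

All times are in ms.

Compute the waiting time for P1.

0

Schedule: | P1 0-9 | P2 9-15 | P0 15-24 |
Completion: P0=24  P1=9  P2=15
Turnaround (C−A): P0=23  P1=9  P2=12
Waiting(P1) = turnaround − burst = 9 − 9 = 0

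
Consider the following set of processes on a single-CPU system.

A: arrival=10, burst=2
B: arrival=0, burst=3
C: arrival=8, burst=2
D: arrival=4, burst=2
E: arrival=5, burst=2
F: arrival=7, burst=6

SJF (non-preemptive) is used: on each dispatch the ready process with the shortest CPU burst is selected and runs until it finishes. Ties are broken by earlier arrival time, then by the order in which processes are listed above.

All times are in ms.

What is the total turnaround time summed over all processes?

23

Schedule: | B 0-3 | idle 3-4 | D 4-6 | E 6-8 | C 8-10 | A 10-12 | F 12-18 |
Completion: A=12  B=3  C=10  D=6  E=8  F=18
Turnaround (C−A): A=2  B=3  C=2  D=2  E=3  F=11
Turnaround = completion − arrival: A=2, B=3, C=2, D=2, E=3, F=11
Total turnaround = 2 + 3 + 2 + 2 + 3 + 11 = 23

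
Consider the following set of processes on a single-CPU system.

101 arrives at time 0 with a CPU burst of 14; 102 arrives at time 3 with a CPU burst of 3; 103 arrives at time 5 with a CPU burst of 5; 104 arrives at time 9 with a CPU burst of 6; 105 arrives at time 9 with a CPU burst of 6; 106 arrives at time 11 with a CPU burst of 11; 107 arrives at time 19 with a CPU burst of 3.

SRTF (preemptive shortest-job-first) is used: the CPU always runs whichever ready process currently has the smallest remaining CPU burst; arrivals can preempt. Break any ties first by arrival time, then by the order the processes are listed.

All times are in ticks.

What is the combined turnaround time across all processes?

Schedule: | 101 0-3 | 102 3-6 | 103 6-11 | 104 11-17 | 105 17-19 | 107 19-22 | 105 22-26 | 101 26-37 | 106 37-48 |
Completion: 101=37  102=6  103=11  104=17  105=26  106=48  107=22
Turnaround (C−A): 101=37  102=3  103=6  104=8  105=17  106=37  107=3
Turnaround = completion − arrival: 101=37, 102=3, 103=6, 104=8, 105=17, 106=37, 107=3
Total turnaround = 37 + 3 + 6 + 8 + 17 + 37 + 3 = 111

111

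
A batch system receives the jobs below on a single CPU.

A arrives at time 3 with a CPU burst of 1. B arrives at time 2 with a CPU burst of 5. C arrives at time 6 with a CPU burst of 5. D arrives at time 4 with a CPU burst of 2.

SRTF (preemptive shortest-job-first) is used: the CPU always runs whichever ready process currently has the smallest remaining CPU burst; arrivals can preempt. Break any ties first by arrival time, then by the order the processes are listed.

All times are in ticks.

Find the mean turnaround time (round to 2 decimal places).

5.00

Gantt: | idle 0-2 | B 2-3 | A 3-4 | D 4-6 | B 6-10 | C 10-15 |
Completion: A=4  B=10  C=15  D=6
Turnaround times: A=1, B=8, C=9, D=2
Average turnaround = (1+8+9+2) / 4 = 20/4 = 5.00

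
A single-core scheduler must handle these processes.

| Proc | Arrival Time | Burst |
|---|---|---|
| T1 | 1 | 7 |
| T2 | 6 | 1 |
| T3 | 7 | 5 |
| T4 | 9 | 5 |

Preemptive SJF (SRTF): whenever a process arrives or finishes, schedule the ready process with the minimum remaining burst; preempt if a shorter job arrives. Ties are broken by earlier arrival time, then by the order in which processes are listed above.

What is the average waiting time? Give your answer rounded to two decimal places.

2.00

Timeline: | idle 0-1 | T1 1-6 | T2 6-7 | T1 7-9 | T3 9-14 | T4 14-19 |
Completion: T1=9  T2=7  T3=14  T4=19
Turnaround (C−A): T1=8  T2=1  T3=7  T4=10
Waiting times: T1=1, T2=0, T3=2, T4=5
Average waiting = (1+0+2+5) / 4 = 8/4 = 2.00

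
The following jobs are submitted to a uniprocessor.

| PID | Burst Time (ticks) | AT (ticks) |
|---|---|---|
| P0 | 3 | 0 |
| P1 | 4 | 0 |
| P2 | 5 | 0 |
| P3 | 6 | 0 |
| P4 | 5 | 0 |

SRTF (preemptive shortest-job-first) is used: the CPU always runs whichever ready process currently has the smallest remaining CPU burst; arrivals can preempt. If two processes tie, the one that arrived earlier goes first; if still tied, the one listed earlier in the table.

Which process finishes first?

P0

Gantt: | P0 0-3 | P1 3-7 | P2 7-12 | P4 12-17 | P3 17-23 |
Completion: P0=3  P1=7  P2=12  P3=23  P4=17
Turnaround (C−A): P0=3  P1=7  P2=12  P3=23  P4=17
Finish order: P0 → P1 → P2 → P4 → P3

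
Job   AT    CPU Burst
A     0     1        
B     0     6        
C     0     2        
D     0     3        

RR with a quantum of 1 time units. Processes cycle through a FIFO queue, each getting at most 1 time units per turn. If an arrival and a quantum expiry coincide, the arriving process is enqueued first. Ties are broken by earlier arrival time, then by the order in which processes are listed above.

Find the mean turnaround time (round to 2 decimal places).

Gantt: | A 0-1 | B 1-2 | C 2-3 | D 3-4 | B 4-5 | C 5-6 | D 6-7 | B 7-8 | D 8-9 | B 9-12 |
Completion: A=1  B=12  C=6  D=9
Turnaround (C−A): A=1  B=12  C=6  D=9
Turnaround times: A=1, B=12, C=6, D=9
Average turnaround = (1+12+6+9) / 4 = 28/4 = 7.00

7.00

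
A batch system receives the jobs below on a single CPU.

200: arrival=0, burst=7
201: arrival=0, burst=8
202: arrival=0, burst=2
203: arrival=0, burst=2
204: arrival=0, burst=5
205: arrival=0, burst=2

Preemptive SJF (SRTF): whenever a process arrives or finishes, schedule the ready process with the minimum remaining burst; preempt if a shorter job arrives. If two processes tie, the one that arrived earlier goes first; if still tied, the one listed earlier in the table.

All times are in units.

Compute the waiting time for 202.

0

Gantt: | 202 0-2 | 203 2-4 | 205 4-6 | 204 6-11 | 200 11-18 | 201 18-26 |
Completion: 200=18  201=26  202=2  203=4  204=11  205=6
Turnaround (C−A): 200=18  201=26  202=2  203=4  204=11  205=6
Waiting(202) = turnaround − burst = 2 − 2 = 0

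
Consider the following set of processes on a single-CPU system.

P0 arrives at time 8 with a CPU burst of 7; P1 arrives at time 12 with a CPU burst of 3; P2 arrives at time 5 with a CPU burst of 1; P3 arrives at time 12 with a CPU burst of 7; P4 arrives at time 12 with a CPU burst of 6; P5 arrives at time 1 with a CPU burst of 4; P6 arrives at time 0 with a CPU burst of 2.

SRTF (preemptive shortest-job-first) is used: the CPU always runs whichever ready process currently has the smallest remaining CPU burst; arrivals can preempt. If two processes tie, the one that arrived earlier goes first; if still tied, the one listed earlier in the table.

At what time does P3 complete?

31

Gantt: | P6 0-2 | P5 2-6 | P2 6-7 | idle 7-8 | P0 8-15 | P1 15-18 | P4 18-24 | P3 24-31 |
Completion: P0=15  P1=18  P2=7  P3=31  P4=24  P5=6  P6=2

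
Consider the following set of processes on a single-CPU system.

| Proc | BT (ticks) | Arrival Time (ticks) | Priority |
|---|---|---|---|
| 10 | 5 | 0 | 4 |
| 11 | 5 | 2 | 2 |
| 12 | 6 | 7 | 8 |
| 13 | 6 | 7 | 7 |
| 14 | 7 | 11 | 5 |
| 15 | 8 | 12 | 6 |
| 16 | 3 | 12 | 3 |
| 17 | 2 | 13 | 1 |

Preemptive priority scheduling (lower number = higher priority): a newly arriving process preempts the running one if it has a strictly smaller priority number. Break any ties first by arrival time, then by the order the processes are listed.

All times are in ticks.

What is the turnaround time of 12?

Gantt: | 10 0-2 | 11 2-7 | 10 7-10 | 13 10-11 | 14 11-12 | 16 12-13 | 17 13-15 | 16 15-17 | 14 17-23 | 15 23-31 | 13 31-36 | 12 36-42 |
Completion: 10=10  11=7  12=42  13=36  14=23  15=31  16=17  17=15
Turnaround(12) = completion − arrival = 42 − 7 = 35

35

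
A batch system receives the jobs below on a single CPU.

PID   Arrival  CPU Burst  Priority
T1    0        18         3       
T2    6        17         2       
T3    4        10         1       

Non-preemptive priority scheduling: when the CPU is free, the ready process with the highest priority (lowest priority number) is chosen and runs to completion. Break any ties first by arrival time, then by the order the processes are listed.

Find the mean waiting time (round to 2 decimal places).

Gantt: | T1 0-18 | T3 18-28 | T2 28-45 |
Completion: T1=18  T2=45  T3=28
Waiting times: T1=0, T2=22, T3=14
Average waiting = (0+22+14) / 3 = 36/3 = 12.00

12.00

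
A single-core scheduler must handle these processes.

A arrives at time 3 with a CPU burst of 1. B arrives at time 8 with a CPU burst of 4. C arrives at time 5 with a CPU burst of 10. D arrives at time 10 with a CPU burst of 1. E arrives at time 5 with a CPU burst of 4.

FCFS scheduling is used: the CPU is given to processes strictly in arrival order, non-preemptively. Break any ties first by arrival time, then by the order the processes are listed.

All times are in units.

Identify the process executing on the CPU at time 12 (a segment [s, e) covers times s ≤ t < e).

Timeline: | idle 0-3 | A 3-4 | idle 4-5 | C 5-15 | E 15-19 | B 19-23 | D 23-24 |
Completion: A=4  B=23  C=15  D=24  E=19
Turnaround (C−A): A=1  B=15  C=10  D=14  E=14

C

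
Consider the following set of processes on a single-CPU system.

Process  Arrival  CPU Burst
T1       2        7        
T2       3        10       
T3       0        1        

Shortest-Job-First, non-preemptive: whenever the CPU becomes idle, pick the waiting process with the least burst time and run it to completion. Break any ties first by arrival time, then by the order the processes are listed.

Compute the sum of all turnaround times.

24

Gantt: | T3 0-1 | idle 1-2 | T1 2-9 | T2 9-19 |
Completion: T1=9  T2=19  T3=1
Turnaround (C−A): T1=7  T2=16  T3=1
Turnaround = completion − arrival: T1=7, T2=16, T3=1
Total turnaround = 7 + 16 + 1 = 24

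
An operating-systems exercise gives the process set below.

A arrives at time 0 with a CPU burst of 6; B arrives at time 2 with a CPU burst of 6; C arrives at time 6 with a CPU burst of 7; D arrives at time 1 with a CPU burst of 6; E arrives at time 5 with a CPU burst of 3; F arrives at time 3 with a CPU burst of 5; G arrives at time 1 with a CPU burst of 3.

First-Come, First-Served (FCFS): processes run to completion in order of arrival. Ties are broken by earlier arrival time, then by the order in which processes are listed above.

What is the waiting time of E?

21

Schedule: | A 0-6 | D 6-12 | G 12-15 | B 15-21 | F 21-26 | E 26-29 | C 29-36 |
Completion: A=6  B=21  C=36  D=12  E=29  F=26  G=15
Waiting(E) = turnaround − burst = 24 − 3 = 21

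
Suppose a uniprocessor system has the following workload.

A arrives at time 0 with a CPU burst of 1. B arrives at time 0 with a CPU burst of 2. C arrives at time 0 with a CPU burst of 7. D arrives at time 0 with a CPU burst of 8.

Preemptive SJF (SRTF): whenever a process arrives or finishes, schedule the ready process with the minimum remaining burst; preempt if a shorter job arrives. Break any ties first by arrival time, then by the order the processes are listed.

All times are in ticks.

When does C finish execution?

10

Schedule: | A 0-1 | B 1-3 | C 3-10 | D 10-18 |
Completion: A=1  B=3  C=10  D=18
Turnaround (C−A): A=1  B=3  C=10  D=18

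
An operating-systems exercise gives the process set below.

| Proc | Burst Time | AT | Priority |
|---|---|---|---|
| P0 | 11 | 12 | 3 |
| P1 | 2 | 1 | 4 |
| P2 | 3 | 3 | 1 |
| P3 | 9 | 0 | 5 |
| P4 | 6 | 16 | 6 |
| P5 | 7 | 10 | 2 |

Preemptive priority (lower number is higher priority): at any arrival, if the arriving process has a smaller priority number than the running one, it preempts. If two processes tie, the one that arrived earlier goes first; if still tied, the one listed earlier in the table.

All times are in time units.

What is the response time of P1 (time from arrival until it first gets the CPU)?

Gantt: | P3 0-1 | P1 1-3 | P2 3-6 | P3 6-10 | P5 10-17 | P0 17-28 | P3 28-32 | P4 32-38 |
Completion: P0=28  P1=3  P2=6  P3=32  P4=38  P5=17
Response(P1) = first start − arrival = 1 − 1 = 0

0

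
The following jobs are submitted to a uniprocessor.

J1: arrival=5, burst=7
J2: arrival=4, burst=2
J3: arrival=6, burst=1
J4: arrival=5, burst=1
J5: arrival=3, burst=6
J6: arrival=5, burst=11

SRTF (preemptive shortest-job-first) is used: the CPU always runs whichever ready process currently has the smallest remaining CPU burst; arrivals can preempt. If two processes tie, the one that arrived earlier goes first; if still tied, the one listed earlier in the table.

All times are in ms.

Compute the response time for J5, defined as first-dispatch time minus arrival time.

0

Timeline: | idle 0-3 | J5 3-4 | J2 4-6 | J4 6-7 | J3 7-8 | J5 8-13 | J1 13-20 | J6 20-31 |
Completion: J1=20  J2=6  J3=8  J4=7  J5=13  J6=31
Turnaround (C−A): J1=15  J2=2  J3=2  J4=2  J5=10  J6=26
Response(J5) = first start − arrival = 3 − 3 = 0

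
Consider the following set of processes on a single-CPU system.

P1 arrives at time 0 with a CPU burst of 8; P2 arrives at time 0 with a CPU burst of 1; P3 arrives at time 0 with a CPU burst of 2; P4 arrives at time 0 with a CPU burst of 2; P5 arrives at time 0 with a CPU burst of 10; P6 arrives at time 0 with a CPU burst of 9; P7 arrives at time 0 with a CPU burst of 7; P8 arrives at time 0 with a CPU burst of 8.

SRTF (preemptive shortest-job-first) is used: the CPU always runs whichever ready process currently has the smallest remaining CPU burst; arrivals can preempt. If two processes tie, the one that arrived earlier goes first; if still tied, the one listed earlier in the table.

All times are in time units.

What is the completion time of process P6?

Timeline: | P2 0-1 | P3 1-3 | P4 3-5 | P7 5-12 | P1 12-20 | P8 20-28 | P6 28-37 | P5 37-47 |
Completion: P1=20  P2=1  P3=3  P4=5  P5=47  P6=37  P7=12  P8=28

37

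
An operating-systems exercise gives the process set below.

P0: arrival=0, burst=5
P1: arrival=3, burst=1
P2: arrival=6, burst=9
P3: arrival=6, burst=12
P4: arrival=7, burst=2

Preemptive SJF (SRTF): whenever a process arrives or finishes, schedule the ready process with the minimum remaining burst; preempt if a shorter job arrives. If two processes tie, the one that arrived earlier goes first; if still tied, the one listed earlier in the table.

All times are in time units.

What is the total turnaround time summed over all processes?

43

Timeline: | P0 0-3 | P1 3-4 | P0 4-6 | P2 6-7 | P4 7-9 | P2 9-17 | P3 17-29 |
Completion: P0=6  P1=4  P2=17  P3=29  P4=9
Turnaround (C−A): P0=6  P1=1  P2=11  P3=23  P4=2
Turnaround = completion − arrival: P0=6, P1=1, P2=11, P3=23, P4=2
Total turnaround = 6 + 1 + 11 + 23 + 2 = 43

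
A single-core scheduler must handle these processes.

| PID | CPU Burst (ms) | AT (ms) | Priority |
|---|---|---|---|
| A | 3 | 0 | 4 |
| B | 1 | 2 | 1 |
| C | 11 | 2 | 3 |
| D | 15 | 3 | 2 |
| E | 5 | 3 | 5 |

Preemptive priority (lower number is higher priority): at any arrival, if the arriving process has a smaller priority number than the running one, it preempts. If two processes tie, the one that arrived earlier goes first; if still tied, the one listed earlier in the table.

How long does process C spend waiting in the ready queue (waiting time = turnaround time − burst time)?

Gantt: | A 0-2 | B 2-3 | D 3-18 | C 18-29 | A 29-30 | E 30-35 |
Completion: A=30  B=3  C=29  D=18  E=35
Waiting(C) = turnaround − burst = 27 − 11 = 16

16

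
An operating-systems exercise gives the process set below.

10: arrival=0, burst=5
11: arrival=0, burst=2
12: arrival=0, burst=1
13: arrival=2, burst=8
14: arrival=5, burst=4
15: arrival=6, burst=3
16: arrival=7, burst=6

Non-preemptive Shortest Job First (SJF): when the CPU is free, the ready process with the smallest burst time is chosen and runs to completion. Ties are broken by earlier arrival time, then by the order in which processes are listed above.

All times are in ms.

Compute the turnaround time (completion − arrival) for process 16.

Schedule: | 12 0-1 | 11 1-3 | 10 3-8 | 15 8-11 | 14 11-15 | 16 15-21 | 13 21-29 |
Completion: 10=8  11=3  12=1  13=29  14=15  15=11  16=21
Turnaround (C−A): 10=8  11=3  12=1  13=27  14=10  15=5  16=14
Turnaround(16) = completion − arrival = 21 − 7 = 14

14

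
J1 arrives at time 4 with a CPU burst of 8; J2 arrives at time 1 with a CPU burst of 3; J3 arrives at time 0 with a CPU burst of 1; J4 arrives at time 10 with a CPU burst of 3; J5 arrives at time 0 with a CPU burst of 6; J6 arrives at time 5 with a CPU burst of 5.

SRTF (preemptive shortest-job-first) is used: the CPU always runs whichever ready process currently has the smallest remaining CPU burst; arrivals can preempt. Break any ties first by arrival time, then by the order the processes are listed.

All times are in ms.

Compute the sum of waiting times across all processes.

Schedule: | J3 0-1 | J2 1-4 | J5 4-10 | J4 10-13 | J6 13-18 | J1 18-26 |
Completion: J1=26  J2=4  J3=1  J4=13  J5=10  J6=18
Waiting = turnaround − burst: J1=14, J2=0, J3=0, J4=0, J5=4, J6=8
Total waiting = 14 + 0 + 0 + 0 + 4 + 8 = 26

26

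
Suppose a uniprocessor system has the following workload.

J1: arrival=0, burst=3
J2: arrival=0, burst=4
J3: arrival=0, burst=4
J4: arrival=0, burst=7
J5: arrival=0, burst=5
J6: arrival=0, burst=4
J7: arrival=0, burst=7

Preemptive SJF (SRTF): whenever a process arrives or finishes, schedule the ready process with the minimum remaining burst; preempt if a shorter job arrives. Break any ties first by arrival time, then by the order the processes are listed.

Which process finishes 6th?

Gantt: | J1 0-3 | J2 3-7 | J3 7-11 | J6 11-15 | J5 15-20 | J4 20-27 | J7 27-34 |
Completion: J1=3  J2=7  J3=11  J4=27  J5=20  J6=15  J7=34
Turnaround (C−A): J1=3  J2=7  J3=11  J4=27  J5=20  J6=15  J7=34
Finish order: J1 → J2 → J3 → J6 → J5 → J4 → J7

J4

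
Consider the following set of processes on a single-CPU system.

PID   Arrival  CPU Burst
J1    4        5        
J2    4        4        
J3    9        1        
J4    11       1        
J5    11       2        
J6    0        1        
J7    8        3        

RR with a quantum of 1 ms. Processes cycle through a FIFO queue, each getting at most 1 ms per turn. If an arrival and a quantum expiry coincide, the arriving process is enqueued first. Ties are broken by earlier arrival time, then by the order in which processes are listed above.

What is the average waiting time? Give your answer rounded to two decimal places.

5.43

Schedule: | J6 0-1 | idle 1-4 | J1 4-5 | J2 5-6 | J1 6-7 | J2 7-8 | J1 8-9 | J7 9-10 | J2 10-11 | J3 11-12 | J1 12-13 | J7 13-14 | J4 14-15 | J5 15-16 | J2 16-17 | J1 17-18 | J7 18-19 | J5 19-20 |
Completion: J1=18  J2=17  J3=12  J4=15  J5=20  J6=1  J7=19
Turnaround (C−A): J1=14  J2=13  J3=3  J4=4  J5=9  J6=1  J7=11
Waiting times: J1=9, J2=9, J3=2, J4=3, J5=7, J6=0, J7=8
Average waiting = (9+9+2+3+7+0+8) / 7 = 38/7 = 5.43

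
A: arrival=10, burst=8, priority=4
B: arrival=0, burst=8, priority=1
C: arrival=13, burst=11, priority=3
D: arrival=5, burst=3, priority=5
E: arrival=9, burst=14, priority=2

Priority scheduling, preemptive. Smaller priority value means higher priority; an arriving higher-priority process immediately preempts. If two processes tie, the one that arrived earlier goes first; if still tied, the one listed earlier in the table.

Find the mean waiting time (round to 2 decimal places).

Gantt: | B 0-8 | D 8-9 | E 9-23 | C 23-34 | A 34-42 | D 42-44 |
Completion: A=42  B=8  C=34  D=44  E=23
Waiting times: A=24, B=0, C=10, D=36, E=0
Average waiting = (24+0+10+36+0) / 5 = 70/5 = 14.00

14.00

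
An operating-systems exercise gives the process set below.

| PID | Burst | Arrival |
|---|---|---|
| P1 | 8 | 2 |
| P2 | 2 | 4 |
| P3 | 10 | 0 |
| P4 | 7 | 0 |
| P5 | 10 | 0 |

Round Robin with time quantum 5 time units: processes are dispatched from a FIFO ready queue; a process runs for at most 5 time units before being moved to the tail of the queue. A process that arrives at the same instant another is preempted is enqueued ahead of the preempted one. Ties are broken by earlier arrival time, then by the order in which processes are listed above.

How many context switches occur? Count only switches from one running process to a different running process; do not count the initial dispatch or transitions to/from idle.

Timeline: | P3 0-5 | P4 5-10 | P5 10-15 | P1 15-20 | P2 20-22 | P3 22-27 | P4 27-29 | P5 29-34 | P1 34-37 |
Completion: P1=37  P2=22  P3=27  P4=29  P5=34
Turnaround (C−A): P1=35  P2=18  P3=27  P4=29  P5=34

8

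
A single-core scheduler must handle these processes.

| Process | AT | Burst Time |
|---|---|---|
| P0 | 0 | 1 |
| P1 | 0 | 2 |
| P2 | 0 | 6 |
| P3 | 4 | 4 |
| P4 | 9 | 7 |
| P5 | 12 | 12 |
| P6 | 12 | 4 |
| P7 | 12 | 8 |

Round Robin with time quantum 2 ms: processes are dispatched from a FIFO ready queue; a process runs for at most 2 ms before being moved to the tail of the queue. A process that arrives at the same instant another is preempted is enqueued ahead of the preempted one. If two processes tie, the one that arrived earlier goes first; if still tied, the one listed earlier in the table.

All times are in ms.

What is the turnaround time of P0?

Timeline: | P0 0-1 | P1 1-3 | P2 3-5 | P3 5-7 | P2 7-9 | P3 9-11 | P4 11-13 | P2 13-15 | P5 15-17 | P6 17-19 | P7 19-21 | P4 21-23 | P5 23-25 | P6 25-27 | P7 27-29 | P4 29-31 | P5 31-33 | P7 33-35 | P4 35-36 | P5 36-38 | P7 38-40 | P5 40-44 |
Completion: P0=1  P1=3  P2=15  P3=11  P4=36  P5=44  P6=27  P7=40
Turnaround (C−A): P0=1  P1=3  P2=15  P3=7  P4=27  P5=32  P6=15  P7=28
Turnaround(P0) = completion − arrival = 1 − 0 = 1

1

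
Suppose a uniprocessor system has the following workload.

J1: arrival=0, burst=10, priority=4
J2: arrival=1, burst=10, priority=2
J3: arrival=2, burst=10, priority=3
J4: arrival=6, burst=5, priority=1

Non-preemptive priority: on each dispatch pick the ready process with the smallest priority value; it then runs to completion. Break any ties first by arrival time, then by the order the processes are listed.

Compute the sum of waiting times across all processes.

41

Gantt: | J1 0-10 | J4 10-15 | J2 15-25 | J3 25-35 |
Completion: J1=10  J2=25  J3=35  J4=15
Turnaround (C−A): J1=10  J2=24  J3=33  J4=9
Waiting = turnaround − burst: J1=0, J2=14, J3=23, J4=4
Total waiting = 0 + 14 + 23 + 4 = 41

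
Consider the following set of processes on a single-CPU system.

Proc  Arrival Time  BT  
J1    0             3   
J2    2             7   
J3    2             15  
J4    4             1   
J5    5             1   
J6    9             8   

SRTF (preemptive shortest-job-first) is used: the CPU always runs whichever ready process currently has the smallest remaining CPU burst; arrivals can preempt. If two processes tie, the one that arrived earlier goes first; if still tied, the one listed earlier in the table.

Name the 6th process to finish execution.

Schedule: | J1 0-3 | J2 3-4 | J4 4-5 | J5 5-6 | J2 6-12 | J6 12-20 | J3 20-35 |
Completion: J1=3  J2=12  J3=35  J4=5  J5=6  J6=20
Turnaround (C−A): J1=3  J2=10  J3=33  J4=1  J5=1  J6=11
Finish order: J1 → J4 → J5 → J2 → J6 → J3

J3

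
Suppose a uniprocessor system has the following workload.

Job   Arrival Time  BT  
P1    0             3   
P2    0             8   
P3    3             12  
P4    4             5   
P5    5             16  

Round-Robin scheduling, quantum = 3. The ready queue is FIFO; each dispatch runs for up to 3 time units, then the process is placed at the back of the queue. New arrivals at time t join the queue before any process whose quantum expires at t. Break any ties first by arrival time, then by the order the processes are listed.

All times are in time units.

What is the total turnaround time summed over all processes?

123

Schedule: | P1 0-3 | P2 3-6 | P3 6-9 | P4 9-12 | P5 12-15 | P2 15-18 | P3 18-21 | P4 21-23 | P5 23-26 | P2 26-28 | P3 28-31 | P5 31-34 | P3 34-37 | P5 37-44 |
Completion: P1=3  P2=28  P3=37  P4=23  P5=44
Turnaround = completion − arrival: P1=3, P2=28, P3=34, P4=19, P5=39
Total turnaround = 3 + 28 + 34 + 19 + 39 = 123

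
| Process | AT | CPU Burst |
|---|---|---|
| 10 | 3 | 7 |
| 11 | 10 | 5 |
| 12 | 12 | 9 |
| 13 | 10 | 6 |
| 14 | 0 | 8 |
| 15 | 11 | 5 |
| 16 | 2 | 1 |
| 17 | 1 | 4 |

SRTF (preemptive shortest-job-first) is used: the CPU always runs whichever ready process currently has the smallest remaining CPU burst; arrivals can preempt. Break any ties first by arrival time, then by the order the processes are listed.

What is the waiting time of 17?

1

Timeline: | 14 0-1 | 17 1-2 | 16 2-3 | 17 3-6 | 14 6-13 | 11 13-18 | 15 18-23 | 13 23-29 | 10 29-36 | 12 36-45 |
Completion: 10=36  11=18  12=45  13=29  14=13  15=23  16=3  17=6
Turnaround (C−A): 10=33  11=8  12=33  13=19  14=13  15=12  16=1  17=5
Waiting(17) = turnaround − burst = 5 − 4 = 1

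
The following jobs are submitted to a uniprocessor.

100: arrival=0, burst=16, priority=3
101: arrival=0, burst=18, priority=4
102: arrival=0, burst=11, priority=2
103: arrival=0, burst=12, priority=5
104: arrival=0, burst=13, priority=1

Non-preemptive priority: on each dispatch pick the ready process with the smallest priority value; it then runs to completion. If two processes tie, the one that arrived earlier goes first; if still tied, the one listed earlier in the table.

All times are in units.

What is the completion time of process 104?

Timeline: | 104 0-13 | 102 13-24 | 100 24-40 | 101 40-58 | 103 58-70 |
Completion: 100=40  101=58  102=24  103=70  104=13
Turnaround (C−A): 100=40  101=58  102=24  103=70  104=13

13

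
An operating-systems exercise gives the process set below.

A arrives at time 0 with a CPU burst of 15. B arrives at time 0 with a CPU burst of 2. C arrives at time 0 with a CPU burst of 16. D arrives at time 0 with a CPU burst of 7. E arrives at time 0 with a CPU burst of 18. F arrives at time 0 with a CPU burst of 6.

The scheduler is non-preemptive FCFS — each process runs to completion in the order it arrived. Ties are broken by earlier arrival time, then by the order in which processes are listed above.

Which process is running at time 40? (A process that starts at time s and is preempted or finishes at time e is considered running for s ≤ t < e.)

E

Gantt: | A 0-15 | B 15-17 | C 17-33 | D 33-40 | E 40-58 | F 58-64 |
Completion: A=15  B=17  C=33  D=40  E=58  F=64
Turnaround (C−A): A=15  B=17  C=33  D=40  E=58  F=64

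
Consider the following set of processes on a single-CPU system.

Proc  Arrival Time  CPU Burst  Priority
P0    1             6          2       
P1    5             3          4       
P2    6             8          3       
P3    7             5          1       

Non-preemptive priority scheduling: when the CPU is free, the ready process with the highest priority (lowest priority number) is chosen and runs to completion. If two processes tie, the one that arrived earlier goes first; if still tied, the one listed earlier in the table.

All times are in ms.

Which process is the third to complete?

P2

Schedule: | idle 0-1 | P0 1-7 | P3 7-12 | P2 12-20 | P1 20-23 |
Completion: P0=7  P1=23  P2=20  P3=12
Turnaround (C−A): P0=6  P1=18  P2=14  P3=5
Finish order: P0 → P3 → P2 → P1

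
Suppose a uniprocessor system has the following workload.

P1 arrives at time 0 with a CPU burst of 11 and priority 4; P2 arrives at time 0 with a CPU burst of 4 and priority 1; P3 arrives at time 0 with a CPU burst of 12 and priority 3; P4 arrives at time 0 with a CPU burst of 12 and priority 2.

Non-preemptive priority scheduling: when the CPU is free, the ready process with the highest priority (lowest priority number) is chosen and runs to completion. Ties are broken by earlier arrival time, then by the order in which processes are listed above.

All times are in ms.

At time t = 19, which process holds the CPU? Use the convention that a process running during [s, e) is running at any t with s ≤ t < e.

P3

Schedule: | P2 0-4 | P4 4-16 | P3 16-28 | P1 28-39 |
Completion: P1=39  P2=4  P3=28  P4=16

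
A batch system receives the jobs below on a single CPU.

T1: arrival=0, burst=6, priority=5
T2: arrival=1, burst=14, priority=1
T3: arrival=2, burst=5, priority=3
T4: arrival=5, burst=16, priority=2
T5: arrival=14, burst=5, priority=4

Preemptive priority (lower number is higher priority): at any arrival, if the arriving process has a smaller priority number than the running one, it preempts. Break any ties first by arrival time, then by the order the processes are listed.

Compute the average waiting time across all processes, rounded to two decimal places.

20.20

Gantt: | T1 0-1 | T2 1-15 | T4 15-31 | T3 31-36 | T5 36-41 | T1 41-46 |
Completion: T1=46  T2=15  T3=36  T4=31  T5=41
Turnaround (C−A): T1=46  T2=14  T3=34  T4=26  T5=27
Waiting times: T1=40, T2=0, T3=29, T4=10, T5=22
Average waiting = (40+0+29+10+22) / 5 = 101/5 = 20.20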